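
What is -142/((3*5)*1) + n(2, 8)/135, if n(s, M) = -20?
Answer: -1298/135 ≈ -9.6148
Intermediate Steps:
-142/((3*5)*1) + n(2, 8)/135 = -142/((3*5)*1) - 20/135 = -142/(15*1) - 20*1/135 = -142/15 - 4/27 = -1298/135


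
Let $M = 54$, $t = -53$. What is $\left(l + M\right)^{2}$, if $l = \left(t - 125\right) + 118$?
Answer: $36$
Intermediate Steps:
$l = -60$ ($l = \left(-53 - 125\right) + 118 = -178 + 118 = -60$)
$\left(l + M\right)^{2} = \left(-60 + 54\right)^{2} = \left(-6\right)^{2} = 36$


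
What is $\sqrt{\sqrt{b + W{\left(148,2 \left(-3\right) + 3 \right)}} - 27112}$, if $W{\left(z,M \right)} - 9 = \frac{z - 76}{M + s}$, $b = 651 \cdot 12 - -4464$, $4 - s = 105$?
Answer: $\frac{2 \sqrt{-1145482 + 39 \sqrt{14417}}}{13} \approx 164.32 i$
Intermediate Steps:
$s = -101$ ($s = 4 - 105 = -101$)
$b = 12276$ ($b = 7812 + 4464 = 12276$)
$W{\left(z,M \right)} = 9 + \frac{-76 + z}{-101 + M}$ ($W{\left(z,M \right)} = 9 + \frac{z - 76}{M - 101} = 9 + \frac{-76 + z}{-101 + M}$)
$\sqrt{\sqrt{b + W{\left(148,2 \left(-3\right) + 3 \right)}} - 27112} = \sqrt{\sqrt{12276 + \frac{-985 + 148 + 9 \left(2 \left(-3\right) + 3\right)}{-101 + \left(2 \left(-3\right) + 3\right)}} - 27112} = \sqrt{\sqrt{12276 + \frac{-985 + 148 + 9 \left(-6 + 3\right)}{-101 + \left(-6 + 3\right)}} - 27112} = \sqrt{\sqrt{12276 + \frac{-985 + 148 + 9 \left(-3\right)}{-101 - 3}} - 27112} = \sqrt{\sqrt{12276 + \frac{-985 + 148 - 27}{-104}} - 27112} = \sqrt{\sqrt{12276 - - \frac{108}{13}} - 27112} = \sqrt{\sqrt{12276 + \frac{108}{13}} - 27112} = \sqrt{\sqrt{\frac{159696}{13}} - 27112} = \sqrt{\frac{12 \sqrt{14417}}{13} - 27112} = \sqrt{-27112 + \frac{12 \sqrt{14417}}{13}}$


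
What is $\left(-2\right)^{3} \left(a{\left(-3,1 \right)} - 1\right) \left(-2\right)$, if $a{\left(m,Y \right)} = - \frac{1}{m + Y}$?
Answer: $-8$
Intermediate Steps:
$a{\left(m,Y \right)} = - \frac{1}{Y + m}$
$\left(-2\right)^{3} \left(a{\left(-3,1 \right)} - 1\right) \left(-2\right) = \left(-2\right)^{3} \left(- \frac{1}{1 - 3} - 1\right) \left(-2\right) = - 8 \left(- \frac{1}{-2} - 1\right) \left(-2\right) = - 8 \left(\left(-1\right) \left(- \frac{1}{2}\right) - 1\right) \left(-2\right) = - 8 \left(\frac{1}{2} - 1\right) \left(-2\right) = \left(-8\right) \left(- \frac{1}{2}\right) \left(-2\right) = 4 \left(-2\right) = -8$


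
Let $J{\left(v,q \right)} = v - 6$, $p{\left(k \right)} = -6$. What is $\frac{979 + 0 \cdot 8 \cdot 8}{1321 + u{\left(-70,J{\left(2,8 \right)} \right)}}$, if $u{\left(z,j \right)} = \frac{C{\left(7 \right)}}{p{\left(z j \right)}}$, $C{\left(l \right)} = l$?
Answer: $\frac{5874}{7919} \approx 0.74176$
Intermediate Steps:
$J{\left(v,q \right)} = -6 + v$ ($J{\left(v,q \right)} = v - 6 = -6 + v$)
$u{\left(z,j \right)} = - \frac{7}{6}$ ($u{\left(z,j \right)} = \frac{7}{-6} = 7 \left(- \frac{1}{6}\right) = - \frac{7}{6}$)
$\frac{979 + 0 \cdot 8 \cdot 8}{1321 + u{\left(-70,J{\left(2,8 \right)} \right)}} = \frac{979 + 0 \cdot 8 \cdot 8}{1321 - \frac{7}{6}} = \frac{979 + 0 \cdot 8}{\frac{7919}{6}} = \left(979 + 0\right) \frac{6}{7919} = 979 \cdot \frac{6}{7919} = \frac{5874}{7919}$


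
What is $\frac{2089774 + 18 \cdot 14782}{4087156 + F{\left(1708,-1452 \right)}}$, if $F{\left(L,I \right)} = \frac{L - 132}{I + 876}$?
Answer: $\frac{33924240}{58855007} \approx 0.5764$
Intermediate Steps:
$F{\left(L,I \right)} = \frac{-132 + L}{876 + I}$
$\frac{2089774 + 18 \cdot 14782}{4087156 + F{\left(1708,-1452 \right)}} = \frac{2089774 + 18 \cdot 14782}{4087156 + \frac{-132 + 1708}{876 - 1452}} = \frac{2089774 + 266076}{4087156 + \frac{1}{-576} \cdot 1576} = \frac{2355850}{4087156 - \frac{197}{72}} = \frac{2355850}{\frac{294275035}{72}} = 2355850 \cdot \frac{72}{294275035} = \frac{33924240}{58855007}$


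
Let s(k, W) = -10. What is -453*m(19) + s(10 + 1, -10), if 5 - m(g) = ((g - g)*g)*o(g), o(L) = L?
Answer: -2275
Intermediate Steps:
m(g) = 5 (m(g) = 5 - (g - g)*g*g = 5 - 0*g*g = 5 - 0*g = 5 - 1*0 = 5 + 0 = 5)
-453*m(19) + s(10 + 1, -10) = -453*5 - 10 = -2265 - 10 = -2275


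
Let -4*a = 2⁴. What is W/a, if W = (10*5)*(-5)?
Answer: 125/2 ≈ 62.500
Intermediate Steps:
W = -250 (W = 50*(-5) = -250)
a = -4 (a = -¼*2⁴ = -¼*16 = -4)
W/a = -250/(-4) = -250*(-¼) = 125/2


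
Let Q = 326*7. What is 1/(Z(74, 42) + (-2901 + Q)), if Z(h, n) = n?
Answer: -1/577 ≈ -0.0017331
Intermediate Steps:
Q = 2282
1/(Z(74, 42) + (-2901 + Q)) = 1/(42 + (-2901 + 2282)) = 1/(42 - 619) = 1/(-577) = -1/577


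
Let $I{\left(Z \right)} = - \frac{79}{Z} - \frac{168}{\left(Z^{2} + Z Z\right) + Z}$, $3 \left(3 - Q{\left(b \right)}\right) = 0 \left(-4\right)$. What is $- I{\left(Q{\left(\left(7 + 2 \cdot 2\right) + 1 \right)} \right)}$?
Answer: $\frac{103}{3} \approx 34.333$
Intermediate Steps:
$Q{\left(b \right)} = 3$ ($Q{\left(b \right)} = 3 - \frac{0 \left(-4\right)}{3} = 3 - 0 = 3 + 0 = 3$)
$I{\left(Z \right)} = - \frac{168}{Z + 2 Z^{2}} - \frac{79}{Z}$ ($I{\left(Z \right)} = - \frac{79}{Z} - \frac{168}{\left(Z^{2} + Z^{2}\right) + Z} = - \frac{79}{Z} - \frac{168}{2 Z^{2} + Z} = - \frac{79}{Z} - \frac{168}{Z + 2 Z^{2}} = - \frac{168}{Z + 2 Z^{2}} - \frac{79}{Z}$)
$- I{\left(Q{\left(\left(7 + 2 \cdot 2\right) + 1 \right)} \right)} = - \frac{-247 - 474}{3 \left(1 + 2 \cdot 3\right)} = - \frac{-247 - 474}{3 \left(1 + 6\right)} = - \frac{-721}{3 \cdot 7} = \left(-1\right) \left(- \frac{103}{3}\right) = \frac{103}{3}$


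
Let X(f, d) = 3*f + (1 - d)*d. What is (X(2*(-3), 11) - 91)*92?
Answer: -20148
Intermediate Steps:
X(f, d) = 3*f + d*(1 - d)
(X(2*(-3), 11) - 91)*92 = ((11 - 1*11² + 3*(2*(-3))) - 91)*92 = ((11 - 1*121 + 3*(-6)) - 91)*92 = ((11 - 121 - 18) - 91)*92 = (-128 - 91)*92 = -219*92 = -20148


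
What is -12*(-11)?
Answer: 132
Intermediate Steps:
-12*(-11) = -(-132) = -1*(-132) = 132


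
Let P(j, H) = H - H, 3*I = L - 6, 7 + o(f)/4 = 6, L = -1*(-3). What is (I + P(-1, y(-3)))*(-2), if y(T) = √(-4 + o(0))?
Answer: 2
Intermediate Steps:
L = 3
o(f) = -4 (o(f) = -28 + 4*6 = -28 + 24 = -4)
y(T) = 2*I*√2 (y(T) = √(-4 - 4) = √(-8) = 2*I*√2)
I = -1 (I = (3 - 6)/3 = (⅓)*(-3) = -1)
P(j, H) = 0
(I + P(-1, y(-3)))*(-2) = (-1 + 0)*(-2) = -1*(-2) = 2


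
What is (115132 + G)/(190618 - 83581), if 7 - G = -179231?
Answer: 294370/107037 ≈ 2.7502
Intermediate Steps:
G = 179238 (G = 7 - 1*(-179231) = 7 + 179231 = 179238)
(115132 + G)/(190618 - 83581) = (115132 + 179238)/(190618 - 83581) = 294370/107037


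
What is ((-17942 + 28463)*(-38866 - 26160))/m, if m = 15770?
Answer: -342069273/7885 ≈ -43382.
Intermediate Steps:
((-17942 + 28463)*(-38866 - 26160))/m = ((-17942 + 28463)*(-38866 - 26160))/15770 = (10521*(-65026))*(1/15770) = -684138546*1/15770 = -342069273/7885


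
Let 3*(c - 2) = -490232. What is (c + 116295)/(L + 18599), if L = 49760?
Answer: -141341/205077 ≈ -0.68921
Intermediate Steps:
c = -490226/3 (c = 2 + (1/3)*(-490232) = 2 - 490232/3 = -490226/3 ≈ -1.6341e+5)
(c + 116295)/(L + 18599) = (-490226/3 + 116295)/(49760 + 18599) = -141341/3/68359 = -141341/3*1/68359 = -141341/205077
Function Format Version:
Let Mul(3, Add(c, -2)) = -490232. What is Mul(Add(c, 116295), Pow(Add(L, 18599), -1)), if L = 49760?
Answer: Rational(-141341, 205077) ≈ -0.68921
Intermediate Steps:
c = Rational(-490226, 3) (c = Add(2, Mul(Rational(1, 3), -490232)) = Add(2, Rational(-490232, 3)) = Rational(-490226, 3) ≈ -1.6341e+5)
Mul(Add(c, 116295), Pow(Add(L, 18599), -1)) = Mul(Add(Rational(-490226, 3), 116295), Pow(Add(49760, 18599), -1)) = Mul(Rational(-141341, 3), Pow(68359, -1)) = Mul(Rational(-141341, 3), Rational(1, 68359)) = Rational(-141341, 205077)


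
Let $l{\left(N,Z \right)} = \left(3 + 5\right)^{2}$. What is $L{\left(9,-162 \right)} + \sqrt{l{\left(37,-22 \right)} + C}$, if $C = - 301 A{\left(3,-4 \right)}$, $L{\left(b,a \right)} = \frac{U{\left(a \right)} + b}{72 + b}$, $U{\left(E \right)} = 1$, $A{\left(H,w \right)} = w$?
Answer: $\frac{10}{81} + 2 \sqrt{317} \approx 35.732$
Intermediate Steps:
$l{\left(N,Z \right)} = 64$ ($l{\left(N,Z \right)} = 8^{2} = 64$)
$L{\left(b,a \right)} = \frac{1 + b}{72 + b}$
$C = 1204$ ($C = \left(-301\right) \left(-4\right) = 1204$)
$L{\left(9,-162 \right)} + \sqrt{l{\left(37,-22 \right)} + C} = \frac{1 + 9}{72 + 9} + \sqrt{64 + 1204} = \frac{1}{81} \cdot 10 + \sqrt{1268} = \frac{1}{81} \cdot 10 + 2 \sqrt{317} = \frac{10}{81} + 2 \sqrt{317}$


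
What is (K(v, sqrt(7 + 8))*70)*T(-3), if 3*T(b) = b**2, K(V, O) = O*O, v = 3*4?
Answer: 3150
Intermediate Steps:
v = 12
K(V, O) = O**2
T(b) = b**2/3
(K(v, sqrt(7 + 8))*70)*T(-3) = ((sqrt(7 + 8))**2*70)*((1/3)*(-3)**2) = ((sqrt(15))**2*70)*((1/3)*9) = (15*70)*3 = 1050*3 = 3150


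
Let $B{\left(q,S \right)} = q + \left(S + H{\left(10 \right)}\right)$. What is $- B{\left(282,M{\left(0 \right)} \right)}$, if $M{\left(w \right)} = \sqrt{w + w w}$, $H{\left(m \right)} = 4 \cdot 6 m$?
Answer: $-522$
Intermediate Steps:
$H{\left(m \right)} = 24 m$
$M{\left(w \right)} = \sqrt{w + w^{2}}$
$B{\left(q,S \right)} = 240 + S + q$ ($B{\left(q,S \right)} = q + \left(S + 24 \cdot 10\right) = q + \left(S + 240\right) = q + \left(240 + S\right) = 240 + S + q$)
$- B{\left(282,M{\left(0 \right)} \right)} = - (240 + \sqrt{0 \left(1 + 0\right)} + 282) = - (240 + \sqrt{0 \cdot 1} + 282) = - (240 + \sqrt{0} + 282) = - (240 + 0 + 282) = \left(-1\right) 522 = -522$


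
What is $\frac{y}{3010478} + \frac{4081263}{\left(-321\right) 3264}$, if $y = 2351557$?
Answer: $- \frac{1637120456051}{525701710272} \approx -3.1142$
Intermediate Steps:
$\frac{y}{3010478} + \frac{4081263}{\left(-321\right) 3264} = \frac{2351557}{3010478} + \frac{4081263}{\left(-321\right) 3264} = 2351557 \cdot \frac{1}{3010478} + \frac{4081263}{-1047744} = \frac{2351557}{3010478} + 4081263 \left(- \frac{1}{1047744}\right) = \frac{2351557}{3010478} - \frac{1360421}{349248} = - \frac{1637120456051}{525701710272}$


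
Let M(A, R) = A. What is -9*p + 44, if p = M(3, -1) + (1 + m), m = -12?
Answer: 116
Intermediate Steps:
p = -8 (p = 3 + (1 - 12) = 3 - 11 = -8)
-9*p + 44 = -9*(-8) + 44 = 72 + 44 = 116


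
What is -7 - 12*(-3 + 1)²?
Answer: -55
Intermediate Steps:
-7 - 12*(-3 + 1)² = -7 - 12*(-2)² = -7 - 12*4 = -7 - 48 = -55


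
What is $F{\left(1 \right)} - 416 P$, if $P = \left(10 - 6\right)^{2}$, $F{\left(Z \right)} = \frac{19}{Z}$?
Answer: $-6637$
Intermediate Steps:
$P = 16$ ($P = 4^{2} = 16$)
$F{\left(1 \right)} - 416 P = \frac{19}{1} - 6656 = 19 \cdot 1 - 6656 = 19 - 6656 = -6637$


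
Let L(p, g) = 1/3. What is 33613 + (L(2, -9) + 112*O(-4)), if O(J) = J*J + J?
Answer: 104872/3 ≈ 34957.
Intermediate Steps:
O(J) = J + J² (O(J) = J² + J = J + J²)
L(p, g) = ⅓
33613 + (L(2, -9) + 112*O(-4)) = 33613 + (⅓ + 112*(-4*(1 - 4))) = 33613 + (⅓ + 112*(-4*(-3))) = 33613 + (⅓ + 112*12) = 33613 + (⅓ + 1344) = 33613 + 4033/3 = 104872/3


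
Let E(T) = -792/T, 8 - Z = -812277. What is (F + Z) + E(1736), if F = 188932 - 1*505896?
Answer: 107484558/217 ≈ 4.9532e+5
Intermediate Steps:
Z = 812285 (Z = 8 - 1*(-812277) = 8 + 812277 = 812285)
F = -316964 (F = 188932 - 505896 = -316964)
(F + Z) + E(1736) = (-316964 + 812285) - 792/1736 = 495321 - 792*1/1736 = 495321 - 99/217 = 107484558/217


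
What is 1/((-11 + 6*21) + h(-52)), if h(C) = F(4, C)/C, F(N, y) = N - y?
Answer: 13/1481 ≈ 0.0087779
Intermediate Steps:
h(C) = (4 - C)/C
1/((-11 + 6*21) + h(-52)) = 1/((-11 + 6*21) + (4 - 1*(-52))/(-52)) = 1/((-11 + 126) - (4 + 52)/52) = 1/(115 - 1/52*56) = 1/(115 - 14/13) = 1/(1481/13) = 13/1481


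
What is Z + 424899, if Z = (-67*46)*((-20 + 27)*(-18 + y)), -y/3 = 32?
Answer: 2884335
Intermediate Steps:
y = -96 (y = -3*32 = -96)
Z = 2459436 (Z = (-67*46)*((-20 + 27)*(-18 - 96)) = -21574*(-114) = -3082*(-798) = 2459436)
Z + 424899 = 2459436 + 424899 = 2884335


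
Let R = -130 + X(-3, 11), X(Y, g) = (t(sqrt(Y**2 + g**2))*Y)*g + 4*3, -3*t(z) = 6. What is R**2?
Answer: 2704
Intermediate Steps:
t(z) = -2 (t(z) = -1/3*6 = -2)
X(Y, g) = 12 - 2*Y*g (X(Y, g) = (-2*Y)*g + 4*3 = -2*Y*g + 12 = 12 - 2*Y*g)
R = -52 (R = -130 + (12 - 2*(-3)*11) = -130 + (12 + 66) = -130 + 78 = -52)
R**2 = (-52)**2 = 2704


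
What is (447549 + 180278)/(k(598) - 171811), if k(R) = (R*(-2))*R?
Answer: -627827/887019 ≈ -0.70779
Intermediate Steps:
k(R) = -2*R² (k(R) = (-2*R)*R = -2*R²)
(447549 + 180278)/(k(598) - 171811) = (447549 + 180278)/(-2*598² - 171811) = 627827/(-2*357604 - 171811) = 627827/(-715208 - 171811) = 627827/(-887019) = 627827*(-1/887019) = -627827/887019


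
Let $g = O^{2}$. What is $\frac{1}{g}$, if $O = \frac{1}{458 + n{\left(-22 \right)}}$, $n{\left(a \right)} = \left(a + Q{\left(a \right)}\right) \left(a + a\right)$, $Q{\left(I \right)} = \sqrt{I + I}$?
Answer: $1948292 - 250976 i \sqrt{11} \approx 1.9483 \cdot 10^{6} - 8.3239 \cdot 10^{5} i$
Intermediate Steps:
$Q{\left(I \right)} = \sqrt{2} \sqrt{I}$ ($Q{\left(I \right)} = \sqrt{2 I} = \sqrt{2} \sqrt{I}$)
$n{\left(a \right)} = 2 a \left(a + \sqrt{2} \sqrt{a}\right)$ ($n{\left(a \right)} = \left(a + \sqrt{2} \sqrt{a}\right) \left(a + a\right) = \left(a + \sqrt{2} \sqrt{a}\right) 2 a = 2 a \left(a + \sqrt{2} \sqrt{a}\right)$)
$O = \frac{1}{1426 - 88 i \sqrt{11}}$ ($O = \frac{1}{458 + 2 \left(-22\right) \left(-22 + \sqrt{2} \sqrt{-22}\right)} = \frac{1}{458 + 2 \left(-22\right) \left(-22 + \sqrt{2} i \sqrt{22}\right)} = \frac{1}{458 + 2 \left(-22\right) \left(-22 + 2 i \sqrt{11}\right)} = \frac{1}{458 + \left(968 - 88 i \sqrt{11}\right)} = \frac{1}{1426 - 88 i \sqrt{11}} \approx 0.00067307 + 0.00013776 i$)
$g = \left(\frac{713}{1059330} + \frac{22 i \sqrt{11}}{529665}\right)^{2} \approx 4.3404 \cdot 10^{-7} + 1.8544 \cdot 10^{-7} i$
$\frac{1}{g} = \frac{1}{\frac{1}{4} i \frac{1}{62744 \sqrt{11} + 487073 i}} = - 4 i \left(62744 \sqrt{11} + 487073 i\right)$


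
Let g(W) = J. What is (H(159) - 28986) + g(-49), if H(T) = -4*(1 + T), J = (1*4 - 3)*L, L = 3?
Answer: -29623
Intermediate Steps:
J = 3 (J = (1*4 - 3)*3 = (4 - 3)*3 = 1*3 = 3)
g(W) = 3
H(T) = -4 - 4*T
(H(159) - 28986) + g(-49) = ((-4 - 4*159) - 28986) + 3 = ((-4 - 636) - 28986) + 3 = (-640 - 28986) + 3 = -29626 + 3 = -29623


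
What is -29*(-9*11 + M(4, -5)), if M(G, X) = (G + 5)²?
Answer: 522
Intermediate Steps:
M(G, X) = (5 + G)²
-29*(-9*11 + M(4, -5)) = -29*(-9*11 + (5 + 4)²) = -29*(-99 + 9²) = -29*(-99 + 81) = -29*(-18) = 522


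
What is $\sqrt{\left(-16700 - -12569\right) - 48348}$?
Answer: $21 i \sqrt{119} \approx 229.08 i$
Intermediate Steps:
$\sqrt{\left(-16700 - -12569\right) - 48348} = \sqrt{\left(-16700 + 12569\right) - 48348} = \sqrt{-4131 - 48348} = \sqrt{-52479} = 21 i \sqrt{119}$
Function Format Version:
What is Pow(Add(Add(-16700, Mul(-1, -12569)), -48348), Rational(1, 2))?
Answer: Mul(21, I, Pow(119, Rational(1, 2))) ≈ Mul(229.08, I)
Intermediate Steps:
Pow(Add(Add(-16700, Mul(-1, -12569)), -48348), Rational(1, 2)) = Pow(Add(Add(-16700, 12569), -48348), Rational(1, 2)) = Pow(Add(-4131, -48348), Rational(1, 2)) = Pow(-52479, Rational(1, 2)) = Mul(21, I, Pow(119, Rational(1, 2)))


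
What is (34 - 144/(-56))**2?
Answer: 65536/49 ≈ 1337.5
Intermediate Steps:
(34 - 144/(-56))**2 = (34 - 144*(-1/56))**2 = (34 + 18/7)**2 = (256/7)**2 = 65536/49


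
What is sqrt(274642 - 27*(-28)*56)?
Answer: sqrt(316978) ≈ 563.01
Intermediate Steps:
sqrt(274642 - 27*(-28)*56) = sqrt(274642 + 756*56) = sqrt(274642 + 42336) = sqrt(316978)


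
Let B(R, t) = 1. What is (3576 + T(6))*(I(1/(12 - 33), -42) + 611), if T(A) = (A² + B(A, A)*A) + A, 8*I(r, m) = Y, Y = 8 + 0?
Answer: 2217888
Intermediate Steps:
Y = 8
I(r, m) = 1 (I(r, m) = (⅛)*8 = 1)
T(A) = A² + 2*A (T(A) = (A² + 1*A) + A = (A² + A) + A = (A + A²) + A = A² + 2*A)
(3576 + T(6))*(I(1/(12 - 33), -42) + 611) = (3576 + 6*(2 + 6))*(1 + 611) = (3576 + 6*8)*612 = (3576 + 48)*612 = 3624*612 = 2217888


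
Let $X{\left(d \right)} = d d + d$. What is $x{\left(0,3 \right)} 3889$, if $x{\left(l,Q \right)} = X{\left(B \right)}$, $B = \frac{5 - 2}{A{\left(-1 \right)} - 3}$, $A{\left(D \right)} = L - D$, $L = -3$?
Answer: $- \frac{23334}{25} \approx -933.36$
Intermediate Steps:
$A{\left(D \right)} = -3 - D$
$B = - \frac{3}{5}$ ($B = \frac{5 - 2}{\left(-3 - -1\right) - 3} = \frac{3}{\left(-3 + 1\right) - 3} = \frac{3}{-2 - 3} = \frac{3}{-5} = 3 \left(- \frac{1}{5}\right) = - \frac{3}{5} \approx -0.6$)
$X{\left(d \right)} = d + d^{2}$ ($X{\left(d \right)} = d^{2} + d = d + d^{2}$)
$x{\left(l,Q \right)} = - \frac{6}{25}$ ($x{\left(l,Q \right)} = - \frac{3 \left(1 - \frac{3}{5}\right)}{5} = \left(- \frac{3}{5}\right) \frac{2}{5} = - \frac{6}{25}$)
$x{\left(0,3 \right)} 3889 = \left(- \frac{6}{25}\right) 3889 = - \frac{23334}{25}$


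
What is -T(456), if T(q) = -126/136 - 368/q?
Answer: 6719/3876 ≈ 1.7335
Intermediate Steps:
T(q) = -63/68 - 368/q (T(q) = -126*1/136 - 368/q = -63/68 - 368/q)
-T(456) = -(-63/68 - 368/456) = -(-63/68 - 368*1/456) = -(-63/68 - 46/57) = -1*(-6719/3876) = 6719/3876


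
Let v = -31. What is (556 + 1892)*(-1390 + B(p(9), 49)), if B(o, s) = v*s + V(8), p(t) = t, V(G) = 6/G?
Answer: -7119396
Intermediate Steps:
B(o, s) = ¾ - 31*s (B(o, s) = -31*s + 6/8 = -31*s + 6*(⅛) = -31*s + ¾ = ¾ - 31*s)
(556 + 1892)*(-1390 + B(p(9), 49)) = (556 + 1892)*(-1390 + (¾ - 31*49)) = 2448*(-1390 + (¾ - 1519)) = 2448*(-1390 - 6073/4) = 2448*(-11633/4) = -7119396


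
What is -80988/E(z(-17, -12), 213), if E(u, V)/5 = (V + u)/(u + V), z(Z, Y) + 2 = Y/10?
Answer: -80988/5 ≈ -16198.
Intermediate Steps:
z(Z, Y) = -2 + Y/10
E(u, V) = 5 (E(u, V) = 5*((V + u)/(u + V)) = 5*((V + u)/(V + u)) = 5*1 = 5)
-80988/E(z(-17, -12), 213) = -80988/5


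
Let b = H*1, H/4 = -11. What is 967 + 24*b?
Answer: -89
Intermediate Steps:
H = -44 (H = 4*(-11) = -44)
b = -44 (b = -44*1 = -44)
967 + 24*b = 967 + 24*(-44) = 967 - 1056 = -89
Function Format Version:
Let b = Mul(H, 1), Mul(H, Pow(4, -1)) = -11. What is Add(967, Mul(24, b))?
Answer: -89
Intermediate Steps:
H = -44 (H = Mul(4, -11) = -44)
b = -44 (b = Mul(-44, 1) = -44)
Add(967, Mul(24, b)) = Add(967, Mul(24, -44)) = Add(967, -1056) = -89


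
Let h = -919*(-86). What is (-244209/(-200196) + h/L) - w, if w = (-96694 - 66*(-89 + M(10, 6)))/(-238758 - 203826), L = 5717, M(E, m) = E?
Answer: 104387533908619/7035367710204 ≈ 14.838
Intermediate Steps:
w = 11435/55323 (w = (-96694 - 66*(-89 + 10))/(-238758 - 203826) = (-96694 - 66*(-79))/(-442584) = (-96694 + 5214)*(-1/442584) = -91480*(-1/442584) = 11435/55323 ≈ 0.20670)
h = 79034
(-244209/(-200196) + h/L) - w = (-244209/(-200196) + 79034/5717) - 1*11435/55323 = (-244209*(-1/200196) + 79034*(1/5717)) - 11435/55323 = (81403/66732 + 79034/5717) - 11435/55323 = 5739477839/381506844 - 11435/55323 = 104387533908619/7035367710204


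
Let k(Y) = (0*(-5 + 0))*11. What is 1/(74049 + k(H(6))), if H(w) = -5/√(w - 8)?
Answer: 1/74049 ≈ 1.3505e-5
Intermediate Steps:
H(w) = -5/√(-8 + w)
k(Y) = 0 (k(Y) = (0*(-5))*11 = 0*11 = 0)
1/(74049 + k(H(6))) = 1/(74049 + 0) = 1/74049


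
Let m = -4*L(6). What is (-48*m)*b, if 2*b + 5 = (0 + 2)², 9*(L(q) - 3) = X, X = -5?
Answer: -704/3 ≈ -234.67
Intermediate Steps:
L(q) = 22/9 (L(q) = 3 + (⅑)*(-5) = 3 - 5/9 = 22/9)
b = -½ (b = -5/2 + (0 + 2)²/2 = -5/2 + (½)*2² = -5/2 + (½)*4 = -5/2 + 2 = -½ ≈ -0.50000)
m = -88/9 (m = -4*22/9 = -88/9 ≈ -9.7778)
(-48*m)*b = -48*(-88/9)*(-½) = (1408/3)*(-½) = -704/3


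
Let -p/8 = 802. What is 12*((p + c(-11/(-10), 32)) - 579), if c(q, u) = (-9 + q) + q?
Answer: -420108/5 ≈ -84022.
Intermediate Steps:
p = -6416 (p = -8*802 = -6416)
c(q, u) = -9 + 2*q
12*((p + c(-11/(-10), 32)) - 579) = 12*((-6416 + (-9 + 2*(-11/(-10)))) - 579) = 12*((-6416 + (-9 + 2*(-11*(-⅒)))) - 579) = 12*((-6416 + (-9 + 2*(11/10))) - 579) = 12*((-6416 + (-9 + 11/5)) - 579) = 12*((-6416 - 34/5) - 579) = 12*(-32114/5 - 579) = 12*(-35009/5) = -420108/5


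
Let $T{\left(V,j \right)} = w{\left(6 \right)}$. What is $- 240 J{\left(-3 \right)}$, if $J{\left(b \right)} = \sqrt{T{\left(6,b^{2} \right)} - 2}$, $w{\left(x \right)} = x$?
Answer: $-480$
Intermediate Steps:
$T{\left(V,j \right)} = 6$
$J{\left(b \right)} = 2$ ($J{\left(b \right)} = \sqrt{6 - 2} = \sqrt{4} = 2$)
$- 240 J{\left(-3 \right)} = \left(-240\right) 2 = -480$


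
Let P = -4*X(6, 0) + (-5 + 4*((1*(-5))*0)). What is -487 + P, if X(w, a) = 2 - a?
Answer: -500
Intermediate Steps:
P = -13 (P = -4*(2 - 1*0) + (-5 + 4*((1*(-5))*0)) = -4*(2 + 0) + (-5 + 4*(-5*0)) = -4*2 + (-5 + 4*0) = -8 + (-5 + 0) = -8 - 5 = -13)
-487 + P = -487 - 13 = -500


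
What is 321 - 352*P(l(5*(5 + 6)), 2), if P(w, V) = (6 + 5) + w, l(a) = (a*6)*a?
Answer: -6392351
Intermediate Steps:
l(a) = 6*a² (l(a) = (6*a)*a = 6*a²)
P(w, V) = 11 + w
321 - 352*P(l(5*(5 + 6)), 2) = 321 - 352*(11 + 6*(5*(5 + 6))²) = 321 - 352*(11 + 6*(5*11)²) = 321 - 352*(11 + 6*55²) = 321 - 352*(11 + 6*3025) = 321 - 352*(11 + 18150) = 321 - 352*18161 = 321 - 6392672 = -6392351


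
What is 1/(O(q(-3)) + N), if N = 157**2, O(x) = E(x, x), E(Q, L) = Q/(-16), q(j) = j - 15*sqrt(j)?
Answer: 1577548/38885276611 - 60*I*sqrt(3)/38885276611 ≈ 4.0569e-5 - 2.6726e-9*I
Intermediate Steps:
E(Q, L) = -Q/16 (E(Q, L) = Q*(-1/16) = -Q/16)
O(x) = -x/16
N = 24649
1/(O(q(-3)) + N) = 1/(-(-3 - 15*I*sqrt(3))/16 + 24649) = 1/((3/16 + 15*I*sqrt(3)/16) + 24649) = 1/(394387/16 + 15*I*sqrt(3)/16)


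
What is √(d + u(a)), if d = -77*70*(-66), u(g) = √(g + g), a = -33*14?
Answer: √(355740 + 2*I*√231) ≈ 596.44 + 0.026*I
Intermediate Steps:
a = -462
u(g) = √2*√g (u(g) = √(2*g) = √2*√g)
d = 355740 (d = -5390*(-66) = 355740)
√(d + u(a)) = √(355740 + √2*√(-462)) = √(355740 + √2*(I*√462)) = √(355740 + 2*I*√231)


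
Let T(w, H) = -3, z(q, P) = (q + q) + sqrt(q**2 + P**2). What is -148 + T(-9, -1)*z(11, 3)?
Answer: -214 - 3*sqrt(130) ≈ -248.21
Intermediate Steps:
z(q, P) = sqrt(P**2 + q**2) + 2*q (z(q, P) = 2*q + sqrt(P**2 + q**2) = sqrt(P**2 + q**2) + 2*q)
-148 + T(-9, -1)*z(11, 3) = -148 - 3*(sqrt(3**2 + 11**2) + 2*11) = -148 - 3*(sqrt(9 + 121) + 22) = -148 - 3*(sqrt(130) + 22) = -148 - 3*(22 + sqrt(130)) = -148 + (-66 - 3*sqrt(130)) = -214 - 3*sqrt(130)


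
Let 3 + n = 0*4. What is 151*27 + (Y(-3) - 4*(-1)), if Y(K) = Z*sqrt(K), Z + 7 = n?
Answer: 4081 - 10*I*sqrt(3) ≈ 4081.0 - 17.32*I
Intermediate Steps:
n = -3 (n = -3 + 0*4 = -3 + 0 = -3)
Z = -10 (Z = -7 - 3 = -10)
Y(K) = -10*sqrt(K)
151*27 + (Y(-3) - 4*(-1)) = 151*27 + (-10*I*sqrt(3) - 4*(-1)) = 4077 + (-10*I*sqrt(3) + 4) = 4077 + (4 - 10*I*sqrt(3)) = 4081 - 10*I*sqrt(3)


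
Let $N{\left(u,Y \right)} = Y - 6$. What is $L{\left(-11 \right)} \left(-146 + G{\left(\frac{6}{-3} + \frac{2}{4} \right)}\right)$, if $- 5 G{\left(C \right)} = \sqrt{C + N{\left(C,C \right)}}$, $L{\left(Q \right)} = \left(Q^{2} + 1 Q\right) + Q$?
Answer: $-14454 - \frac{297 i}{5} \approx -14454.0 - 59.4 i$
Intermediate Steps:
$N{\left(u,Y \right)} = -6 + Y$ ($N{\left(u,Y \right)} = Y - 6 = -6 + Y$)
$L{\left(Q \right)} = Q^{2} + 2 Q$ ($L{\left(Q \right)} = \left(Q^{2} + Q\right) + Q = \left(Q + Q^{2}\right) + Q = Q^{2} + 2 Q$)
$G{\left(C \right)} = - \frac{\sqrt{-6 + 2 C}}{5}$ ($G{\left(C \right)} = - \frac{\sqrt{C + \left(-6 + C\right)}}{5} = - \frac{\sqrt{-6 + 2 C}}{5}$)
$L{\left(-11 \right)} \left(-146 + G{\left(\frac{6}{-3} + \frac{2}{4} \right)}\right) = - 11 \left(2 - 11\right) \left(-146 - \frac{\sqrt{-6 + 2 \left(\frac{6}{-3} + \frac{2}{4}\right)}}{5}\right) = \left(-11\right) \left(-9\right) \left(-146 - \frac{\sqrt{-6 + 2 \left(6 \left(- \frac{1}{3}\right) + 2 \cdot \frac{1}{4}\right)}}{5}\right) = 99 \left(-146 - \frac{\sqrt{-6 + 2 \left(-2 + \frac{1}{2}\right)}}{5}\right) = 99 \left(-146 - \frac{\sqrt{-6 + 2 \left(- \frac{3}{2}\right)}}{5}\right) = 99 \left(-146 - \frac{\sqrt{-6 - 3}}{5}\right) = 99 \left(-146 - \frac{\sqrt{-9}}{5}\right) = 99 \left(-146 - \frac{3 i}{5}\right) = -14454 - \frac{297 i}{5}$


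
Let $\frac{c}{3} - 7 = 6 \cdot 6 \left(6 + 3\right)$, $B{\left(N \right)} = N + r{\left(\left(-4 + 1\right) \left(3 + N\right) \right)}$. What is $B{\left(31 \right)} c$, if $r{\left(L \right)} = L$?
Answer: $-70503$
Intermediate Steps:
$B{\left(N \right)} = -9 - 2 N$ ($B{\left(N \right)} = N + \left(-4 + 1\right) \left(3 + N\right) = N - 3 \left(3 + N\right) = N - \left(9 + 3 N\right) = -9 - 2 N$)
$c = 993$ ($c = 21 + 3 \cdot 6 \cdot 6 \left(6 + 3\right) = 21 + 3 \cdot 36 \cdot 9 = 21 + 3 \cdot 324 = 21 + 972 = 993$)
$B{\left(31 \right)} c = \left(-9 - 62\right) 993 = \left(-71\right) 993 = -70503$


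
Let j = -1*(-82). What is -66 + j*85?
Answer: 6904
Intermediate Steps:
j = 82
-66 + j*85 = -66 + 82*85 = -66 + 6970 = 6904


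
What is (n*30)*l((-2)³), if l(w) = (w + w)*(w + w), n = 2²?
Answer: 30720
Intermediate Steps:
n = 4
l(w) = 4*w² (l(w) = (2*w)*(2*w) = 4*w²)
(n*30)*l((-2)³) = (4*30)*(4*((-2)³)²) = 120*(4*(-8)²) = 120*(4*64) = 120*256 = 30720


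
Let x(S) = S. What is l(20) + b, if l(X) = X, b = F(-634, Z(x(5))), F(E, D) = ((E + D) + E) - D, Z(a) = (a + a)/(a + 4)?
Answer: -1248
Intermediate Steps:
Z(a) = 2*a/(4 + a) (Z(a) = (2*a)/(4 + a) = 2*a/(4 + a))
F(E, D) = 2*E (F(E, D) = ((D + E) + E) - D = (D + 2*E) - D = 2*E)
b = -1268 (b = 2*(-634) = -1268)
l(20) + b = 20 - 1268 = -1248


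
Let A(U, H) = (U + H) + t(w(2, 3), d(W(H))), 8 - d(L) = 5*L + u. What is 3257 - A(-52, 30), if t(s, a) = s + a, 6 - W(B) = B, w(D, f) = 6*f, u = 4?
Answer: 3137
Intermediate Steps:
W(B) = 6 - B
d(L) = 4 - 5*L (d(L) = 8 - (5*L + 4) = 8 - (4 + 5*L) = 8 + (-4 - 5*L) = 4 - 5*L)
t(s, a) = a + s
A(U, H) = -8 + U + 6*H (A(U, H) = (U + H) + ((4 - 5*(6 - H)) + 6*3) = (H + U) + ((4 + (-30 + 5*H)) + 18) = (H + U) + ((-26 + 5*H) + 18) = (H + U) + (-8 + 5*H) = -8 + U + 6*H)
3257 - A(-52, 30) = 3257 - (-8 - 52 + 6*30) = 3257 - (-8 - 52 + 180) = 3257 - 1*120 = 3257 - 120 = 3137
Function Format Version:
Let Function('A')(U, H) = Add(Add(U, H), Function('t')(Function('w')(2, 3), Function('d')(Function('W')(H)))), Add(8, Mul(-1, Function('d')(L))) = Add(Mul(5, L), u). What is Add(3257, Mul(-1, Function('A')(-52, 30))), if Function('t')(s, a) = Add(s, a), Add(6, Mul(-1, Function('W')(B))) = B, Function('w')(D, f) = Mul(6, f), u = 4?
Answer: 3137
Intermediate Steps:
Function('W')(B) = Add(6, Mul(-1, B))
Function('d')(L) = Add(4, Mul(-5, L)) (Function('d')(L) = Add(8, Mul(-1, Add(Mul(5, L), 4))) = Add(8, Mul(-1, Add(4, Mul(5, L)))) = Add(8, Add(-4, Mul(-5, L))) = Add(4, Mul(-5, L)))
Function('t')(s, a) = Add(a, s)
Function('A')(U, H) = Add(-8, U, Mul(6, H)) (Function('A')(U, H) = Add(Add(U, H), Add(Add(4, Mul(-5, Add(6, Mul(-1, H)))), Mul(6, 3))) = Add(Add(H, U), Add(Add(4, Add(-30, Mul(5, H))), 18)) = Add(Add(H, U), Add(Add(-26, Mul(5, H)), 18)) = Add(Add(H, U), Add(-8, Mul(5, H))) = Add(-8, U, Mul(6, H)))
Add(3257, Mul(-1, Function('A')(-52, 30))) = Add(3257, Mul(-1, Add(-8, -52, Mul(6, 30)))) = Add(3257, Mul(-1, Add(-8, -52, 180))) = Add(3257, Mul(-1, 120)) = Add(3257, -120) = 3137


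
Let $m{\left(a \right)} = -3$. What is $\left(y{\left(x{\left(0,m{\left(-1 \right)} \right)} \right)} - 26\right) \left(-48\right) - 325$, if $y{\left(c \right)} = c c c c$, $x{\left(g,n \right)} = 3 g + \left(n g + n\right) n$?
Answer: $-314005$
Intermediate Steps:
$x{\left(g,n \right)} = 3 g + n \left(n + g n\right)$ ($x{\left(g,n \right)} = 3 g + \left(g n + n\right) n = 3 g + \left(n + g n\right) n = 3 g + n \left(n + g n\right)$)
$y{\left(c \right)} = c^{4}$ ($y{\left(c \right)} = c^{2} c c = c^{3} c = c^{4}$)
$\left(y{\left(x{\left(0,m{\left(-1 \right)} \right)} \right)} - 26\right) \left(-48\right) - 325 = \left(\left(\left(-3\right)^{2} + 3 \cdot 0 + 0 \left(-3\right)^{2}\right)^{4} - 26\right) \left(-48\right) - 325 = \left(\left(9 + 0 + 0 \cdot 9\right)^{4} - 26\right) \left(-48\right) - 325 = \left(\left(9 + 0 + 0\right)^{4} - 26\right) \left(-48\right) - 325 = \left(9^{4} - 26\right) \left(-48\right) - 325 = \left(6561 - 26\right) \left(-48\right) - 325 = 6535 \left(-48\right) - 325 = -313680 - 325 = -314005$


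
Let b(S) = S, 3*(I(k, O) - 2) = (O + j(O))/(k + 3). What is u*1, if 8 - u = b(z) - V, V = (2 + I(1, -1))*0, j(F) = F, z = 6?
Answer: 2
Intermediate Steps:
I(k, O) = 2 + 2*O/(3*(3 + k)) (I(k, O) = 2 + ((O + O)/(k + 3))/3 = 2 + ((2*O)/(3 + k))/3 = 2 + (2*O/(3 + k))/3 = 2 + 2*O/(3*(3 + k)))
V = 0 (V = (2 + 2*(9 - 1 + 3*1)/(3*(3 + 1)))*0 = (2 + (⅔)*(9 - 1 + 3)/4)*0 = (2 + (⅔)*(¼)*11)*0 = (2 + 11/6)*0 = (23/6)*0 = 0)
u = 2 (u = 8 - (6 - 1*0) = 8 - (6 + 0) = 8 - 1*6 = 8 - 6 = 2)
u*1 = 2*1 = 2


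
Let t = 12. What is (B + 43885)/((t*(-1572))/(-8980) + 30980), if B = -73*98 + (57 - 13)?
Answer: 82559875/69554816 ≈ 1.1870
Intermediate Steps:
B = -7110 (B = -7154 + 44 = -7110)
(B + 43885)/((t*(-1572))/(-8980) + 30980) = (-7110 + 43885)/((12*(-1572))/(-8980) + 30980) = 36775/(-18864*(-1/8980) + 30980) = 36775/(4716/2245 + 30980) = 36775/(69554816/2245) = 36775*(2245/69554816) = 82559875/69554816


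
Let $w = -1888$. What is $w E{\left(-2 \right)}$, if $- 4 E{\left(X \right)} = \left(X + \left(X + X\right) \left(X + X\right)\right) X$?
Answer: $-13216$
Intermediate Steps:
$E{\left(X \right)} = - \frac{X \left(X + 4 X^{2}\right)}{4}$ ($E{\left(X \right)} = - \frac{\left(X + \left(X + X\right) \left(X + X\right)\right) X}{4} = - \frac{\left(X + 2 X 2 X\right) X}{4} = - \frac{\left(X + 4 X^{2}\right) X}{4} = - \frac{X \left(X + 4 X^{2}\right)}{4}$)
$w E{\left(-2 \right)} = - 1888 \left(- \left(-2\right)^{2} \left(\frac{1}{4} - 2\right)\right) = - 1888 \left(\left(-1\right) 4 \left(- \frac{7}{4}\right)\right) = \left(-1888\right) 7 = -13216$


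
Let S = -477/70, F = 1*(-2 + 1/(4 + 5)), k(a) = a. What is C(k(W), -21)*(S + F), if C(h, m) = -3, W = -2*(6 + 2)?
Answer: 5483/210 ≈ 26.110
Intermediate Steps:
W = -16 (W = -2*8 = -16)
F = -17/9 (F = 1*(-2 + 1/9) = 1*(-2 + ⅑) = 1*(-17/9) = -17/9 ≈ -1.8889)
S = -477/70 (S = -477*1/70 = -477/70 ≈ -6.8143)
C(k(W), -21)*(S + F) = -3*(-477/70 - 17/9) = -3*(-5483/630) = 5483/210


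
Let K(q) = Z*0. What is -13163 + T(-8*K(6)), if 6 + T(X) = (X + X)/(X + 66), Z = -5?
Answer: -13169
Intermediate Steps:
K(q) = 0 (K(q) = -5*0 = 0)
T(X) = -6 + 2*X/(66 + X) (T(X) = -6 + (X + X)/(X + 66) = -6 + (2*X)/(66 + X) = -6 + 2*X/(66 + X))
-13163 + T(-8*K(6)) = -13163 + 4*(-99 - (-8)*0)/(66 - 8*0) = -13163 + 4*(-99 - 1*0)/(66 + 0) = -13163 + 4*(-99 + 0)/66 = -13163 + 4*(1/66)*(-99) = -13163 - 6 = -13169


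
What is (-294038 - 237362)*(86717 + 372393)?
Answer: -243971054000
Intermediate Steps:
(-294038 - 237362)*(86717 + 372393) = -531400*459110 = -243971054000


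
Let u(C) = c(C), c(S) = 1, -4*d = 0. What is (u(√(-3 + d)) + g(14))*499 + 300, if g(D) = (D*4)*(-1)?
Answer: -27145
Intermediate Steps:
d = 0 (d = -¼*0 = 0)
g(D) = -4*D (g(D) = (4*D)*(-1) = -4*D)
u(C) = 1
(u(√(-3 + d)) + g(14))*499 + 300 = (1 - 4*14)*499 + 300 = (1 - 56)*499 + 300 = -55*499 + 300 = -27445 + 300 = -27145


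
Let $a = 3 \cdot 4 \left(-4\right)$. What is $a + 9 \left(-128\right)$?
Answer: $-1200$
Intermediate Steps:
$a = -48$ ($a = 12 \left(-4\right) = -48$)
$a + 9 \left(-128\right) = -48 + 9 \left(-128\right) = -48 - 1152 = -1200$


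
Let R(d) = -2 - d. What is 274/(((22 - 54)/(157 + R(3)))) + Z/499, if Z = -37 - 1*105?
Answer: -1299181/998 ≈ -1301.8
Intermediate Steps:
Z = -142 (Z = -37 - 105 = -142)
274/(((22 - 54)/(157 + R(3)))) + Z/499 = 274/(((22 - 54)/(157 + (-2 - 1*3)))) - 142/499 = 274/((-32/(157 + (-2 - 3)))) - 142*1/499 = 274/((-32/(157 - 5))) - 142/499 = 274/((-32/152)) - 142/499 = 274/((-32*1/152)) - 142/499 = 274/(-4/19) - 142/499 = 274*(-19/4) - 142/499 = -2603/2 - 142/499 = -1299181/998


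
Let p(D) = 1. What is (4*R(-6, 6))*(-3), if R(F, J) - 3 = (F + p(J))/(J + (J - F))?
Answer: -98/3 ≈ -32.667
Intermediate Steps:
R(F, J) = 3 + (1 + F)/(-F + 2*J) (R(F, J) = 3 + (F + 1)/(J + (J - F)) = 3 + (1 + F)/(-F + 2*J))
(4*R(-6, 6))*(-3) = (4*((-1 - 6*6 + 2*(-6))/(-6 - 2*6)))*(-3) = (4*((-1 - 36 - 12)/(-6 - 12)))*(-3) = (4*(-49/(-18)))*(-3) = (4*(-1/18*(-49)))*(-3) = (4*(49/18))*(-3) = (98/9)*(-3) = -98/3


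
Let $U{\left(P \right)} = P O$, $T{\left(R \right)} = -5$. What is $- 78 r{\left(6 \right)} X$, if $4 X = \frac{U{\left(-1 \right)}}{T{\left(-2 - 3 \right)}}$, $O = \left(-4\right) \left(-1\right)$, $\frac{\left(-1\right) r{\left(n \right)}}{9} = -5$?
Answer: $-702$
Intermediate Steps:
$r{\left(n \right)} = 45$ ($r{\left(n \right)} = \left(-9\right) \left(-5\right) = 45$)
$O = 4$
$U{\left(P \right)} = 4 P$ ($U{\left(P \right)} = P 4 = 4 P$)
$X = \frac{1}{5}$ ($X = \frac{4 \left(-1\right) \frac{1}{-5}}{4} = \frac{\left(-4\right) \left(- \frac{1}{5}\right)}{4} = \frac{1}{4} \cdot \frac{4}{5} = \frac{1}{5} \approx 0.2$)
$- 78 r{\left(6 \right)} X = \left(-78\right) 45 \cdot \frac{1}{5} = \left(-3510\right) \frac{1}{5} = -702$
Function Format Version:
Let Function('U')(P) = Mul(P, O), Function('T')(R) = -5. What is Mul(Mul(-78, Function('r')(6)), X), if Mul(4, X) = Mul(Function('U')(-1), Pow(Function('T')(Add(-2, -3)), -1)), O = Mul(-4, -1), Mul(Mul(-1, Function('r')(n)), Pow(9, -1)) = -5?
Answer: -702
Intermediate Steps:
Function('r')(n) = 45 (Function('r')(n) = Mul(-9, -5) = 45)
O = 4
Function('U')(P) = Mul(4, P) (Function('U')(P) = Mul(P, 4) = Mul(4, P))
X = Rational(1, 5) (X = Mul(Rational(1, 4), Mul(Mul(4, -1), Pow(-5, -1))) = Mul(Rational(1, 4), Mul(-4, Rational(-1, 5))) = Mul(Rational(1, 4), Rational(4, 5)) = Rational(1, 5) ≈ 0.20000)
Mul(Mul(-78, Function('r')(6)), X) = Mul(Mul(-78, 45), Rational(1, 5)) = Mul(-3510, Rational(1, 5)) = -702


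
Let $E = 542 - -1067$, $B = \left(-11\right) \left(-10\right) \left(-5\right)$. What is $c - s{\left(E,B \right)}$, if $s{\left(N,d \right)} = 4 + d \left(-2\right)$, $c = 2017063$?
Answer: $2015959$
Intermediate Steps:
$B = -550$ ($B = 110 \left(-5\right) = -550$)
$E = 1609$ ($E = 542 + 1067 = 1609$)
$s{\left(N,d \right)} = 4 - 2 d$
$c - s{\left(E,B \right)} = 2017063 - \left(4 - -1100\right) = 2017063 - \left(4 + 1100\right) = 2017063 - 1104 = 2015959$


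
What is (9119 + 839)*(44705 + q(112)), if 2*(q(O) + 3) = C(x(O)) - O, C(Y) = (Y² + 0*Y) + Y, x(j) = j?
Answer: 507599092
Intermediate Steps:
C(Y) = Y + Y² (C(Y) = (Y² + 0) + Y = Y² + Y = Y + Y²)
q(O) = -3 - O/2 + O*(1 + O)/2 (q(O) = -3 + (O*(1 + O) - O)/2 = -3 + (-O + O*(1 + O))/2 = -3 + (-O/2 + O*(1 + O)/2) = -3 - O/2 + O*(1 + O)/2)
(9119 + 839)*(44705 + q(112)) = (9119 + 839)*(44705 + (-3 + (½)*112²)) = 9958*(44705 + (-3 + (½)*12544)) = 9958*(44705 + (-3 + 6272)) = 9958*(44705 + 6269) = 9958*50974 = 507599092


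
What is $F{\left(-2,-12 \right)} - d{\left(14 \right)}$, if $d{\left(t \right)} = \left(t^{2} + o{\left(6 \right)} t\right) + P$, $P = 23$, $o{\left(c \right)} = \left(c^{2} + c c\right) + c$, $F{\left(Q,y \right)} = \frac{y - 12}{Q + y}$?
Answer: $- \frac{9165}{7} \approx -1309.3$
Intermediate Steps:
$F{\left(Q,y \right)} = \frac{-12 + y}{Q + y}$
$o{\left(c \right)} = c + 2 c^{2}$ ($o{\left(c \right)} = \left(c^{2} + c^{2}\right) + c = 2 c^{2} + c = c + 2 c^{2}$)
$d{\left(t \right)} = 23 + t^{2} + 78 t$ ($d{\left(t \right)} = \left(t^{2} + 6 \left(1 + 2 \cdot 6\right) t\right) + 23 = \left(t^{2} + 6 \left(1 + 12\right) t\right) + 23 = \left(t^{2} + 6 \cdot 13 t\right) + 23 = \left(t^{2} + 78 t\right) + 23 = 23 + t^{2} + 78 t$)
$F{\left(-2,-12 \right)} - d{\left(14 \right)} = \frac{-12 - 12}{-2 - 12} - \left(23 + 14^{2} + 78 \cdot 14\right) = \frac{1}{-14} \left(-24\right) - \left(23 + 196 + 1092\right) = \left(- \frac{1}{14}\right) \left(-24\right) - 1311 = \frac{12}{7} - 1311 = - \frac{9165}{7}$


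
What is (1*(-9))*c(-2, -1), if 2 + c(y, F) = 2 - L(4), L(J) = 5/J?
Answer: 45/4 ≈ 11.250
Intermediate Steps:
c(y, F) = -5/4 (c(y, F) = -2 + (2 - 5/4) = -2 + ¾ = -5/4)
(1*(-9))*c(-2, -1) = (1*(-9))*(-5/4) = -9*(-5/4) = 45/4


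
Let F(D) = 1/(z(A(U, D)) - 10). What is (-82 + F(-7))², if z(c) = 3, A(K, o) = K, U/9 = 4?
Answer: 330625/49 ≈ 6747.4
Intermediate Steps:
U = 36 (U = 9*4 = 36)
F(D) = -⅐ (F(D) = 1/(3 - 10) = 1/(-7) = -⅐)
(-82 + F(-7))² = (-82 - ⅐)² = (-575/7)² = 330625/49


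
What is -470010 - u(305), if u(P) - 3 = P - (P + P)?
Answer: -469708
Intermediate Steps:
u(P) = 3 - P (u(P) = 3 + (P - (P + P)) = 3 + (P - 2*P) = 3 - P)
-470010 - u(305) = -470010 - (3 - 1*305) = -470010 - (3 - 305) = -470010 - 1*(-302) = -470010 + 302 = -469708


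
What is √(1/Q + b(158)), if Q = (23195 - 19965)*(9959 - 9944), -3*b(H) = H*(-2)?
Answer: √9890391138/9690 ≈ 10.263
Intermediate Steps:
b(H) = 2*H/3 (b(H) = -H*(-2)/3 = -(-2)*H/3 = 2*H/3)
Q = 48450 (Q = 3230*15 = 48450)
√(1/Q + b(158)) = √(1/48450 + (⅔)*158) = √(1/48450 + 316/3) = √(5103401/48450) = √9890391138/9690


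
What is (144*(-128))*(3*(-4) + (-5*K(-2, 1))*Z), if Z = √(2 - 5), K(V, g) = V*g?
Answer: 221184 - 184320*I*√3 ≈ 2.2118e+5 - 3.1925e+5*I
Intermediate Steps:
Z = I*√3 (Z = √(-3) = I*√3 ≈ 1.732*I)
(144*(-128))*(3*(-4) + (-5*K(-2, 1))*Z) = (144*(-128))*(3*(-4) + (-(-10))*(I*√3)) = -18432*(-12 + (-5*(-2))*(I*√3)) = -18432*(-12 + 10*(I*√3)) = -18432*(-12 + 10*I*√3) = 221184 - 184320*I*√3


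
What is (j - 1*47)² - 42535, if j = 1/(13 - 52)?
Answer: -61332179/1521 ≈ -40324.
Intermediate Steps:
j = -1/39 (j = 1/(-39) = -1/39 ≈ -0.025641)
(j - 1*47)² - 42535 = (-1/39 - 1*47)² - 42535 = (-1/39 - 47)² - 42535 = (-1834/39)² - 42535 = 3363556/1521 - 42535 = -61332179/1521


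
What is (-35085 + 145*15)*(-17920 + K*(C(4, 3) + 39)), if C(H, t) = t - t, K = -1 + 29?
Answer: 553809480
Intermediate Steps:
K = 28
C(H, t) = 0
(-35085 + 145*15)*(-17920 + K*(C(4, 3) + 39)) = (-35085 + 145*15)*(-17920 + 28*(0 + 39)) = (-35085 + 2175)*(-17920 + 28*39) = -32910*(-17920 + 1092) = -32910*(-16828) = 553809480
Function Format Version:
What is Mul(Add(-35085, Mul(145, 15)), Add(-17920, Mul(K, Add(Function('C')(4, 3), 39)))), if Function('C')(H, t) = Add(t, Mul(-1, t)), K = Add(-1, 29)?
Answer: 553809480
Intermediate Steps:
K = 28
Function('C')(H, t) = 0
Mul(Add(-35085, Mul(145, 15)), Add(-17920, Mul(K, Add(Function('C')(4, 3), 39)))) = Mul(Add(-35085, Mul(145, 15)), Add(-17920, Mul(28, Add(0, 39)))) = Mul(Add(-35085, 2175), Add(-17920, Mul(28, 39))) = Mul(-32910, Add(-17920, 1092)) = Mul(-32910, -16828) = 553809480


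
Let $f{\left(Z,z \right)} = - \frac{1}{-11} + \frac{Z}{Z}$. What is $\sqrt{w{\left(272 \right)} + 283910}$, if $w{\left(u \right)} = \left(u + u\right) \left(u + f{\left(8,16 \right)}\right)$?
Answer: $\frac{\sqrt{52329046}}{11} \approx 657.63$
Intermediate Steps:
$f{\left(Z,z \right)} = \frac{12}{11}$ ($f{\left(Z,z \right)} = \left(-1\right) \left(- \frac{1}{11}\right) + 1 = \frac{1}{11} + 1 = \frac{12}{11}$)
$w{\left(u \right)} = 2 u \left(\frac{12}{11} + u\right)$ ($w{\left(u \right)} = \left(u + u\right) \left(u + \frac{12}{11}\right) = 2 u \left(\frac{12}{11} + u\right)$)
$\sqrt{w{\left(272 \right)} + 283910} = \sqrt{\frac{2}{11} \cdot 272 \left(12 + 11 \cdot 272\right) + 283910} = \sqrt{\frac{2}{11} \cdot 272 \left(12 + 2992\right) + 283910} = \sqrt{\frac{2}{11} \cdot 272 \cdot 3004 + 283910} = \sqrt{\frac{1634176}{11} + 283910} = \sqrt{\frac{4757186}{11}} = \frac{\sqrt{52329046}}{11}$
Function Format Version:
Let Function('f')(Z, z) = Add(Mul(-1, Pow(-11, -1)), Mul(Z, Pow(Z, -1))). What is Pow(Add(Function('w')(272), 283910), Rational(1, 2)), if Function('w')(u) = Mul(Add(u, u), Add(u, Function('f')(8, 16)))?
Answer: Mul(Rational(1, 11), Pow(52329046, Rational(1, 2))) ≈ 657.63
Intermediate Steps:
Function('f')(Z, z) = Rational(12, 11) (Function('f')(Z, z) = Add(Mul(-1, Rational(-1, 11)), 1) = Add(Rational(1, 11), 1) = Rational(12, 11))
Function('w')(u) = Mul(2, u, Add(Rational(12, 11), u)) (Function('w')(u) = Mul(Add(u, u), Add(u, Rational(12, 11))) = Mul(Mul(2, u), Add(Rational(12, 11), u)) = Mul(2, u, Add(Rational(12, 11), u)))
Pow(Add(Function('w')(272), 283910), Rational(1, 2)) = Pow(Add(Mul(Rational(2, 11), 272, Add(12, Mul(11, 272))), 283910), Rational(1, 2)) = Pow(Add(Mul(Rational(2, 11), 272, Add(12, 2992)), 283910), Rational(1, 2)) = Pow(Add(Mul(Rational(2, 11), 272, 3004), 283910), Rational(1, 2)) = Pow(Add(Rational(1634176, 11), 283910), Rational(1, 2)) = Pow(Rational(4757186, 11), Rational(1, 2)) = Mul(Rational(1, 11), Pow(52329046, Rational(1, 2)))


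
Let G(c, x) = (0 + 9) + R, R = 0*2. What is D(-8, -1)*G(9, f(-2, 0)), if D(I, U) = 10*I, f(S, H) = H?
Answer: -720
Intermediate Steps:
R = 0
G(c, x) = 9 (G(c, x) = (0 + 9) + 0 = 9 + 0 = 9)
D(-8, -1)*G(9, f(-2, 0)) = (10*(-8))*9 = -80*9 = -720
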